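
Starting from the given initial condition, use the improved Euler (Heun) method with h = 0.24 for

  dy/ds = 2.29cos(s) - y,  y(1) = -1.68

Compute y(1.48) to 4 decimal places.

Heun: k1 = f(s_n, y_n); k2 = f(s_n + h, y_n + h·k1); y_{n+1} = y_n + (h/2)·(k1 + k2).
s=1.000000, y=-1.680000:
  k1 = f(1.000000, -1.680000) = 2.917292
  k2 = f(1.240000, -0.979850) = 1.723633
  y ← -1.680000 + (0.24/2)·(2.917292 + 1.723633) = -1.123089
s=1.240000, y=-1.123089:
  k1 = f(1.240000, -1.123089) = 1.866872
  k2 = f(1.480000, -0.675040) = 0.882678
  y ← -1.123089 + (0.24/2)·(1.866872 + 0.882678) = -0.793143
y(1.48) ≈ -0.7931

-0.7931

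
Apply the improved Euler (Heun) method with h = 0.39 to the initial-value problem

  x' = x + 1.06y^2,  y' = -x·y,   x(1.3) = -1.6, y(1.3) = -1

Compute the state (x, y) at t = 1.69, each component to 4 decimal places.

-1.5132, -1.8854

Heun on (x,y): k1 = f(t_n, state_n); k2 = f(t_n + h, state_n + h·k1); state_{n+1} = state_n + (h/2)·(k1 + k2).
1.300000: (-1.600000, -1.000000)
  k1 = (-0.540000, -1.600000)
  predictor → (-1.810600, -1.624000)
  k2 = (0.985019, -2.940414)
  → (-1.513221, -1.885381)
(x(1.69), y(1.69)) ≈ (-1.5132, -1.8854)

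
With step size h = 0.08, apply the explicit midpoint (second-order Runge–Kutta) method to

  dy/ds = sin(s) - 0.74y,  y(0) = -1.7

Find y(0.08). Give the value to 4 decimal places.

Midpoint: k1 = f(s_n, y_n); k2 = f(s_n + h/2, y_n + (h/2)·k1); y_{n+1} = y_n + h·k2.
s=0.000000, y=-1.700000:
  k1 = f(0.000000, -1.700000) = 1.258000
  k2 = f(0.040000, -1.649680) = 1.260753
  y ← -1.700000 + 0.08·1.260753 = -1.599140
y(0.08) ≈ -1.5991

-1.5991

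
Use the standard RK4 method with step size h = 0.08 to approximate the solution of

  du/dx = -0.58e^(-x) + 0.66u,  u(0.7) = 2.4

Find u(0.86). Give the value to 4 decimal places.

RK4: k1 = f(x_n, u_n); k2 = f(x_n + h/2, u_n + (h/2)·k1); k3 = f(x_n + h/2, u_n + (h/2)·k2); k4 = f(x_n + h, u_n + h·k3); u_{n+1} = u_n + (h/6)·(k1 + 2k2 + 2k3 + k4).
x=0.700000, u=2.400000:
  k1 = f(0.700000, 2.400000) = 1.295981
  k2 = f(0.740000, 2.451839) = 1.341488
  k3 = f(0.740000, 2.453660) = 1.342689
  k4 = f(0.780000, 2.507415) = 1.389019
  u ← 2.400000 + (0.08/6)·(k1 + 2k2 + 2k3 + k4) = 2.507378
x=0.780000, u=2.507378:
  k1 = f(0.780000, 2.507378) = 1.388994
  k2 = f(0.820000, 2.562938) = 1.436089
  k3 = f(0.820000, 2.564822) = 1.437332
  k4 = f(0.860000, 2.622365) = 1.485327
  u ← 2.507378 + (0.08/6)·(k1 + 2k2 + 2k3 + k4) = 2.622327
u(0.86) ≈ 2.6223

2.6223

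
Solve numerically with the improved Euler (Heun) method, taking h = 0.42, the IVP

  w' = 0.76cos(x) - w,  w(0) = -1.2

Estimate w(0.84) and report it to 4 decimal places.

-0.1855

Heun: k1 = f(x_n, w_n); k2 = f(x_n + h, w_n + h·k1); w_{n+1} = w_n + (h/2)·(k1 + k2).
x=0.000000, w=-1.200000:
  k1 = f(0.000000, -1.200000) = 1.960000
  k2 = f(0.420000, -0.376800) = 1.070748
  w ← -1.200000 + (0.42/2)·(1.960000 + 1.070748) = -0.563543
x=0.420000, w=-0.563543:
  k1 = f(0.420000, -0.563543) = 1.257491
  k2 = f(0.840000, -0.035397) = 0.542669
  w ← -0.563543 + (0.42/2)·(1.257491 + 0.542669) = -0.185510
w(0.84) ≈ -0.1855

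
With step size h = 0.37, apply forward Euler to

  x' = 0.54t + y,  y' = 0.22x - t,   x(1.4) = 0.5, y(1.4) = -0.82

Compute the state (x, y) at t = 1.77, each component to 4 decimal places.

Euler on (x,y): x_{n+1} = x_n + h·x', y_{n+1} = y_n + h·y'.
1.400000: (0.500000, -0.820000); f=(-0.064000, -1.290000) → (0.476320, -1.297300)
(x(1.77), y(1.77)) ≈ (0.4763, -1.2973)

0.4763, -1.2973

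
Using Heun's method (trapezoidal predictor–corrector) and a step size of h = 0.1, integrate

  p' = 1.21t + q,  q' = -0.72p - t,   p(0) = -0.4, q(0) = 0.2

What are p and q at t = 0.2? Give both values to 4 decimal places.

-0.3312, 0.2337

Heun on (p,q): k1 = f(t_n, state_n); k2 = f(t_n + h, state_n + h·k1); state_{n+1} = state_n + (h/2)·(k1 + k2).
0.000000: (-0.400000, 0.200000)
  k1 = (0.200000, 0.288000)
  predictor → (-0.380000, 0.228800)
  k2 = (0.349800, 0.173600)
  → (-0.372510, 0.223080)
0.100000: (-0.372510, 0.223080)
  k1 = (0.344080, 0.168207)
  predictor → (-0.338102, 0.239901)
  k2 = (0.481901, 0.043433)
  → (-0.331211, 0.233662)
(p(0.2), q(0.2)) ≈ (-0.3312, 0.2337)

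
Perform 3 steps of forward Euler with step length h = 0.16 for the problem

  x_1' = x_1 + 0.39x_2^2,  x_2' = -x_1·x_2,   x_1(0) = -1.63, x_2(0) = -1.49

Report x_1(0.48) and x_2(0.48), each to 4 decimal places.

-1.7414, -3.1028

Euler on (x_1,x_2): x_1_{n+1} = x_1_n + h·x_1', x_2_{n+1} = x_2_n + h·x_2'.
0.000000: (-1.630000, -1.490000); f=(-0.764161, -2.428700) → (-1.752266, -1.878592)
0.160000: (-1.752266, -1.878592); f=(-0.375914, -3.291792) → (-1.812412, -2.405279)
0.320000: (-1.812412, -2.405279); f=(0.443881, -4.359356) → (-1.741391, -3.102776)
(x_1(0.48), x_2(0.48)) ≈ (-1.7414, -3.1028)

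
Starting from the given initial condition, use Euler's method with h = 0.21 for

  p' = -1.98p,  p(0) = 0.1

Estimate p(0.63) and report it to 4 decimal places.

Euler: p_{n+1} = p_n + h·f(t_n, p_n).
t=0.000000, p=0.100000: f=-0.198000 → p ← 0.100000 + 0.21·(-0.198000) = 0.058420
t=0.210000, p=0.058420: f=-0.115672 → p ← 0.058420 + 0.21·(-0.115672) = 0.034129
t=0.420000, p=0.034129: f=-0.067575 → p ← 0.034129 + 0.21·(-0.067575) = 0.019938
p(0.63) ≈ 0.0199

0.0199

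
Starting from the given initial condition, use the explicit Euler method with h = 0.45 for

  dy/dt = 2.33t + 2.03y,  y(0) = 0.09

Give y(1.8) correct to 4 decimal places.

Euler: y_{n+1} = y_n + h·f(t_n, y_n).
t=0.000000, y=0.090000: f=0.182700 → y ← 0.090000 + 0.45·0.182700 = 0.172215
t=0.450000, y=0.172215: f=1.398096 → y ← 0.172215 + 0.45·1.398096 = 0.801358
t=0.900000, y=0.801358: f=3.723758 → y ← 0.801358 + 0.45·3.723758 = 2.477049
t=1.350000, y=2.477049: f=8.173910 → y ← 2.477049 + 0.45·8.173910 = 6.155309
y(1.8) ≈ 6.1553

6.1553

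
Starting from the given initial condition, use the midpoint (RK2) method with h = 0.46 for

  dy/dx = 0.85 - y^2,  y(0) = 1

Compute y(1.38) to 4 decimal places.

0.9325

Midpoint: k1 = f(x_n, y_n); k2 = f(x_n + h/2, y_n + (h/2)·k1); y_{n+1} = y_n + h·k2.
x=0.000000, y=1.000000:
  k1 = f(0.000000, 1.000000) = -0.150000
  k2 = f(0.230000, 0.965500) = -0.082190
  y ← 1.000000 + 0.46·(-0.082190) = 0.962192
x=0.460000, y=0.962192:
  k1 = f(0.460000, 0.962192) = -0.075814
  k2 = f(0.690000, 0.944755) = -0.042562
  y ← 0.962192 + 0.46·(-0.042562) = 0.942614
x=0.920000, y=0.942614:
  k1 = f(0.920000, 0.942614) = -0.038521
  k2 = f(1.150000, 0.933754) = -0.021897
  y ← 0.942614 + 0.46·(-0.021897) = 0.932541
y(1.38) ≈ 0.9325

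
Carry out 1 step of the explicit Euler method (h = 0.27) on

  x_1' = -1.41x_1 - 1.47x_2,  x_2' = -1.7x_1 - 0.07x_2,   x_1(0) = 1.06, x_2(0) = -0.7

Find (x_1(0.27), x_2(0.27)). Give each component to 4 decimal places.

Euler on (x_1,x_2): x_1_{n+1} = x_1_n + h·x_1', x_2_{n+1} = x_2_n + h·x_2'.
0.000000: (1.060000, -0.700000); f=(-0.465600, -1.753000) → (0.934288, -1.173310)
(x_1(0.27), x_2(0.27)) ≈ (0.9343, -1.1733)

0.9343, -1.1733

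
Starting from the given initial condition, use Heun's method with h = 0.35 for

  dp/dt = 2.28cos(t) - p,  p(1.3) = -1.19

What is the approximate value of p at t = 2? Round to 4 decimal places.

Heun: k1 = f(t_n, p_n); k2 = f(t_n + h, p_n + h·k1); p_{n+1} = p_n + (h/2)·(k1 + k2).
t=1.300000, p=-1.190000:
  k1 = f(1.300000, -1.190000) = 1.799897
  k2 = f(1.650000, -0.560036) = 0.379640
  p ← -1.190000 + (0.35/2)·(1.799897 + 0.379640) = -0.808581
t=1.650000, p=-0.808581:
  k1 = f(1.650000, -0.808581) = 0.628185
  k2 = f(2.000000, -0.588716) = -0.360099
  p ← -0.808581 + (0.35/2)·(0.628185 + (-0.360099)) = -0.761666
p(2) ≈ -0.7617

-0.7617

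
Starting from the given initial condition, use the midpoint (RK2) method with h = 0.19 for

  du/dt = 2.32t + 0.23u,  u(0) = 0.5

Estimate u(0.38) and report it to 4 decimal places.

Midpoint: k1 = f(t_n, u_n); k2 = f(t_n + h/2, u_n + (h/2)·k1); u_{n+1} = u_n + h·k2.
t=0.000000, u=0.500000:
  k1 = f(0.000000, 0.500000) = 0.115000
  k2 = f(0.095000, 0.510925) = 0.337913
  u ← 0.500000 + 0.19·0.337913 = 0.564203
t=0.190000, u=0.564203:
  k1 = f(0.190000, 0.564203) = 0.570567
  k2 = f(0.285000, 0.618407) = 0.803434
  u ← 0.564203 + 0.19·0.803434 = 0.716856
u(0.38) ≈ 0.7169

0.7169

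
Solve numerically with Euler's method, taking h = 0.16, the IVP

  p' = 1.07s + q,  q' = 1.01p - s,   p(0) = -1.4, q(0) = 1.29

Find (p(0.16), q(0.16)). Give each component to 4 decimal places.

Euler on (p,q): p_{n+1} = p_n + h·p', q_{n+1} = q_n + h·q'.
0.000000: (-1.400000, 1.290000); f=(1.290000, -1.414000) → (-1.193600, 1.063760)
(p(0.16), q(0.16)) ≈ (-1.1936, 1.0638)

-1.1936, 1.0638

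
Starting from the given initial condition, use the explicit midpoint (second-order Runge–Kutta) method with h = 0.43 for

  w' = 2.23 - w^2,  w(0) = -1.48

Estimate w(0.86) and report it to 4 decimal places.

-1.3678

Midpoint: k1 = f(x_n, w_n); k2 = f(x_n + h/2, w_n + (h/2)·k1); w_{n+1} = w_n + h·k2.
x=0.000000, w=-1.480000:
  k1 = f(0.000000, -1.480000) = 0.039600
  k2 = f(0.215000, -1.471486) = 0.064729
  w ← -1.480000 + 0.43·0.064729 = -1.452167
x=0.430000, w=-1.452167:
  k1 = f(0.430000, -1.452167) = 0.121212
  k2 = f(0.645000, -1.426106) = 0.196222
  w ← -1.452167 + 0.43·0.196222 = -1.367791
w(0.86) ≈ -1.3678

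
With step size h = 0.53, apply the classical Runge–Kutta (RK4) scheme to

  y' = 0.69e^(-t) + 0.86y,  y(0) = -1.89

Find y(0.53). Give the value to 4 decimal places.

RK4: k1 = f(t_n, y_n); k2 = f(t_n + h/2, y_n + (h/2)·k1); k3 = f(t_n + h/2, y_n + (h/2)·k2); k4 = f(t_n + h, y_n + h·k3); y_{n+1} = y_n + (h/6)·(k1 + 2k2 + 2k3 + k4).
t=0.000000, y=-1.890000:
  k1 = f(0.000000, -1.890000) = -0.935400
  k2 = f(0.265000, -2.137881) = -1.309206
  k3 = f(0.265000, -2.236939) = -1.394396
  k4 = f(0.530000, -2.629030) = -1.854828
  y ← -1.890000 + (0.53/6)·(k1 + 2k2 + 2k3 + k4) = -2.614106
y(0.53) ≈ -2.6141

-2.6141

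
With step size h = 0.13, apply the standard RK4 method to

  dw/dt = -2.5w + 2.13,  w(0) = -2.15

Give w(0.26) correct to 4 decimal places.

-0.7153

RK4: k1 = f(t_n, w_n); k2 = f(t_n + h/2, w_n + (h/2)·k1); k3 = f(t_n + h/2, w_n + (h/2)·k2); k4 = f(t_n + h, w_n + h·k3); w_{n+1} = w_n + (h/6)·(k1 + 2k2 + 2k3 + k4).
t=0.000000, w=-2.150000:
  k1 = f(0.000000, -2.150000) = 7.505000
  k2 = f(0.065000, -1.662175) = 6.285437
  k3 = f(0.065000, -1.741447) = 6.483616
  k4 = f(0.130000, -1.307130) = 5.397825
  w ← -2.150000 + (0.13/6)·(k1 + 2k2 + 2k3 + k4) = -1.317113
t=0.130000, w=-1.317113:
  k1 = f(0.130000, -1.317113) = 5.422783
  k2 = f(0.195000, -0.964632) = 4.541581
  k3 = f(0.195000, -1.021910) = 4.684776
  k4 = f(0.260000, -0.708092) = 3.900231
  w ← -1.317113 + (0.13/6)·(k1 + 2k2 + 2k3 + k4) = -0.715306
w(0.26) ≈ -0.7153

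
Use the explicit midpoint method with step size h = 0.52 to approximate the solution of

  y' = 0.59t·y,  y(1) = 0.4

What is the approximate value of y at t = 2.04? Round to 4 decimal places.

Midpoint: k1 = f(t_n, y_n); k2 = f(t_n + h/2, y_n + (h/2)·k1); y_{n+1} = y_n + h·k2.
t=1.000000, y=0.400000:
  k1 = f(1.000000, 0.400000) = 0.236000
  k2 = f(1.260000, 0.461360) = 0.342975
  y ← 0.400000 + 0.52·0.342975 = 0.578347
t=1.520000, y=0.578347:
  k1 = f(1.520000, 0.578347) = 0.518662
  k2 = f(1.780000, 0.713199) = 0.749002
  y ← 0.578347 + 0.52·0.749002 = 0.967828
y(2.04) ≈ 0.9678

0.9678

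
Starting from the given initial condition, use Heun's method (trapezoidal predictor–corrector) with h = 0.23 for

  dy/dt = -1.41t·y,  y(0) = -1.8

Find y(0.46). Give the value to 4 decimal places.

-1.5486

Heun: k1 = f(t_n, y_n); k2 = f(t_n + h, y_n + h·k1); y_{n+1} = y_n + (h/2)·(k1 + k2).
t=0.000000, y=-1.800000:
  k1 = f(0.000000, -1.800000) = 0.000000
  k2 = f(0.230000, -1.800000) = 0.583740
  y ← -1.800000 + (0.23/2)·(0.000000 + 0.583740) = -1.732870
t=0.230000, y=-1.732870:
  k1 = f(0.230000, -1.732870) = 0.561970
  k2 = f(0.460000, -1.603617) = 1.040106
  y ← -1.732870 + (0.23/2)·(0.561970 + 1.040106) = -1.548631
y(0.46) ≈ -1.5486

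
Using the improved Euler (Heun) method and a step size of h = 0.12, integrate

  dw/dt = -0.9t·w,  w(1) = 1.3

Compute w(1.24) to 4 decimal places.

Heun: k1 = f(t_n, w_n); k2 = f(t_n + h, w_n + h·k1); w_{n+1} = w_n + (h/2)·(k1 + k2).
t=1.000000, w=1.300000:
  k1 = f(1.000000, 1.300000) = -1.170000
  k2 = f(1.120000, 1.159600) = -1.168877
  w ← 1.300000 + (0.12/2)·(-1.170000 + (-1.168877)) = 1.159667
t=1.120000, w=1.159667:
  k1 = f(1.120000, 1.159667) = -1.168945
  k2 = f(1.240000, 1.019394) = -1.137644
  w ← 1.159667 + (0.12/2)·(-1.168945 + (-1.137644)) = 1.021272
w(1.24) ≈ 1.0213

1.0213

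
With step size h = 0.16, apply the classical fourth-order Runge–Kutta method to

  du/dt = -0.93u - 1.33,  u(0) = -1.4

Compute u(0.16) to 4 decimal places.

-1.4042

RK4: k1 = f(t_n, u_n); k2 = f(t_n + h/2, u_n + (h/2)·k1); k3 = f(t_n + h/2, u_n + (h/2)·k2); k4 = f(t_n + h, u_n + h·k3); u_{n+1} = u_n + (h/6)·(k1 + 2k2 + 2k3 + k4).
t=0.000000, u=-1.400000:
  k1 = f(0.000000, -1.400000) = -0.028000
  k2 = f(0.080000, -1.402240) = -0.025917
  k3 = f(0.080000, -1.402073) = -0.026072
  k4 = f(0.160000, -1.404171) = -0.024121
  u ← -1.400000 + (0.16/6)·(k1 + 2k2 + 2k3 + k4) = -1.404163
u(0.16) ≈ -1.4042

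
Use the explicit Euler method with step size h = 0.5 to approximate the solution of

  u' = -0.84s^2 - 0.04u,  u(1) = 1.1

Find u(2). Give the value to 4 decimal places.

Euler: u_{n+1} = u_n + h·f(s_n, u_n).
s=1.000000, u=1.100000: f=-0.884000 → u ← 1.100000 + 0.5·(-0.884000) = 0.658000
s=1.500000, u=0.658000: f=-1.916320 → u ← 0.658000 + 0.5·(-1.916320) = -0.300160
u(2) ≈ -0.3002

-0.3002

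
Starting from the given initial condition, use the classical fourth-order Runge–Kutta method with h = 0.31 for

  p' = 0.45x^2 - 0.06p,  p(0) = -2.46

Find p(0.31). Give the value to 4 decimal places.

-2.4102

RK4: k1 = f(x_n, p_n); k2 = f(x_n + h/2, p_n + (h/2)·k1); k3 = f(x_n + h/2, p_n + (h/2)·k2); k4 = f(x_n + h, p_n + h·k3); p_{n+1} = p_n + (h/6)·(k1 + 2k2 + 2k3 + k4).
x=0.000000, p=-2.460000:
  k1 = f(0.000000, -2.460000) = 0.147600
  k2 = f(0.155000, -2.437122) = 0.157039
  k3 = f(0.155000, -2.435659) = 0.156951
  k4 = f(0.310000, -2.411345) = 0.187926
  p ← -2.460000 + (0.31/6)·(k1 + 2k2 + 2k3 + k4) = -2.410219
p(0.31) ≈ -2.4102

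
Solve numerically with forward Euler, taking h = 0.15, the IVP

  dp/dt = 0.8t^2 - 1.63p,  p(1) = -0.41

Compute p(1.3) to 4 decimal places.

0.0153

Euler: p_{n+1} = p_n + h·f(t_n, p_n).
t=1.000000, p=-0.410000: f=1.468300 → p ← -0.410000 + 0.15·1.468300 = -0.189755
t=1.150000, p=-0.189755: f=1.367301 → p ← -0.189755 + 0.15·1.367301 = 0.015340
p(1.3) ≈ 0.0153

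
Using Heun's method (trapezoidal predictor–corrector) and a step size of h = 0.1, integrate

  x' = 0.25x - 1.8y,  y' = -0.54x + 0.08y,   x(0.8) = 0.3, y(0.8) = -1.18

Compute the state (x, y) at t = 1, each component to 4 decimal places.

Heun on (x,y): k1 = f(t_n, state_n); k2 = f(t_n + h, state_n + h·k1); state_{n+1} = state_n + (h/2)·(k1 + k2).
0.800000: (0.300000, -1.180000)
  k1 = (2.199000, -0.256400)
  predictor → (0.519900, -1.205640)
  k2 = (2.300127, -0.377197)
  → (0.524956, -1.211680)
0.900000: (0.524956, -1.211680)
  k1 = (2.312263, -0.380411)
  predictor → (0.756183, -1.249721)
  k2 = (2.438543, -0.508316)
  → (0.762497, -1.256116)
(x(1), y(1)) ≈ (0.7625, -1.2561)

0.7625, -1.2561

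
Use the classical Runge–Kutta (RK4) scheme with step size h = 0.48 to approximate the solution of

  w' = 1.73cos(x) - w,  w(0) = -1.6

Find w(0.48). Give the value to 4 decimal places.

RK4: k1 = f(x_n, w_n); k2 = f(x_n + h/2, w_n + (h/2)·k1); k3 = f(x_n + h/2, w_n + (h/2)·k2); k4 = f(x_n + h, w_n + h·k3); w_{n+1} = w_n + (h/6)·(k1 + 2k2 + 2k3 + k4).
x=0.000000, w=-1.600000:
  k1 = f(0.000000, -1.600000) = 3.330000
  k2 = f(0.240000, -0.800800) = 2.481215
  k3 = f(0.240000, -1.004508) = 2.684923
  k4 = f(0.480000, -0.311237) = 1.845738
  w ← -1.600000 + (0.48/6)·(k1 + 2k2 + 2k3 + k4) = -0.359359
w(0.48) ≈ -0.3594

-0.3594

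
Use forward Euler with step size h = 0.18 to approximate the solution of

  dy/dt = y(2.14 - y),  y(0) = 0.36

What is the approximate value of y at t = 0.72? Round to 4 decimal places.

0.9787

Euler: y_{n+1} = y_n + h·f(t_n, y_n).
t=0.000000, y=0.360000: f=0.640800 → y ← 0.360000 + 0.18·0.640800 = 0.475344
t=0.180000, y=0.475344: f=0.791284 → y ← 0.475344 + 0.18·0.791284 = 0.617775
t=0.360000, y=0.617775: f=0.940393 → y ← 0.617775 + 0.18·0.940393 = 0.787046
t=0.540000, y=0.787046: f=1.064837 → y ← 0.787046 + 0.18·1.064837 = 0.978716
y(0.72) ≈ 0.9787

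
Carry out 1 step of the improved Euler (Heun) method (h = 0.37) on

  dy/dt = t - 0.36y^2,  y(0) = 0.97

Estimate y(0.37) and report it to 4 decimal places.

0.9283

Heun: k1 = f(t_n, y_n); k2 = f(t_n + h, y_n + h·k1); y_{n+1} = y_n + (h/2)·(k1 + k2).
t=0.000000, y=0.970000:
  k1 = f(0.000000, 0.970000) = -0.338724
  k2 = f(0.370000, 0.844672) = 0.113150
  y ← 0.970000 + (0.37/2)·(-0.338724 + 0.113150) = 0.928269
y(0.37) ≈ 0.9283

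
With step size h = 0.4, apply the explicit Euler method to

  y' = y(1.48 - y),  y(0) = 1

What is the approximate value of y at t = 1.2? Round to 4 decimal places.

1.4094

Euler: y_{n+1} = y_n + h·f(t_n, y_n).
t=0.000000, y=1.000000: f=0.480000 → y ← 1.000000 + 0.4·0.480000 = 1.192000
t=0.400000, y=1.192000: f=0.343296 → y ← 1.192000 + 0.4·0.343296 = 1.329318
t=0.800000, y=1.329318: f=0.200304 → y ← 1.329318 + 0.4·0.200304 = 1.409440
y(1.2) ≈ 1.4094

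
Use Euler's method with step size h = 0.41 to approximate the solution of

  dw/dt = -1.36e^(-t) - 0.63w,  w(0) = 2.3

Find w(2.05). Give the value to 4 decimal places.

Euler: w_{n+1} = w_n + h·f(t_n, w_n).
t=0.000000, w=2.300000: f=-2.809000 → w ← 2.300000 + 0.41·(-2.809000) = 1.148310
t=0.410000, w=1.148310: f=-1.626000 → w ← 1.148310 + 0.41·(-1.626000) = 0.481650
t=0.820000, w=0.481650: f=-0.902427 → w ← 0.481650 + 0.41·(-0.902427) = 0.111655
t=1.230000, w=0.111655: f=-0.467861 → w ← 0.111655 + 0.41·(-0.467861) = -0.080168
t=1.640000, w=-0.080168: f=-0.213307 → w ← -0.080168 + 0.41·(-0.213307) = -0.167624
w(2.05) ≈ -0.1676

-0.1676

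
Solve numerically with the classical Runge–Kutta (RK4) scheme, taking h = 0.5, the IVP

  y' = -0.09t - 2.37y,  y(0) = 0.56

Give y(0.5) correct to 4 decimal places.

0.1722

RK4: k1 = f(t_n, y_n); k2 = f(t_n + h/2, y_n + (h/2)·k1); k3 = f(t_n + h/2, y_n + (h/2)·k2); k4 = f(t_n + h, y_n + h·k3); y_{n+1} = y_n + (h/6)·(k1 + 2k2 + 2k3 + k4).
t=0.000000, y=0.560000:
  k1 = f(0.000000, 0.560000) = -1.327200
  k2 = f(0.250000, 0.228200) = -0.563334
  k3 = f(0.250000, 0.419167) = -1.015925
  k4 = f(0.500000, 0.052038) = -0.168329
  y ← 0.560000 + (0.5/6)·(k1 + 2k2 + 2k3 + k4) = 0.172163
y(0.5) ≈ 0.1722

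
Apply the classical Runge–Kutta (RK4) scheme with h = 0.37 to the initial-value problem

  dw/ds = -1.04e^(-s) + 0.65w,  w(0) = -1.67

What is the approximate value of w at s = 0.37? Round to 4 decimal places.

RK4: k1 = f(s_n, w_n); k2 = f(s_n + h/2, w_n + (h/2)·k1); k3 = f(s_n + h/2, w_n + (h/2)·k2); k4 = f(s_n + h, w_n + h·k3); w_{n+1} = w_n + (h/6)·(k1 + 2k2 + 2k3 + k4).
s=0.000000, w=-1.670000:
  k1 = f(0.000000, -1.670000) = -2.125500
  k2 = f(0.185000, -2.063217) = -2.205440
  k3 = f(0.185000, -2.078006) = -2.215053
  k4 = f(0.370000, -2.489569) = -2.336584
  w ← -1.670000 + (0.37/6)·(k1 + 2k2 + 2k3 + k4) = -2.490356
w(0.37) ≈ -2.4904

-2.4904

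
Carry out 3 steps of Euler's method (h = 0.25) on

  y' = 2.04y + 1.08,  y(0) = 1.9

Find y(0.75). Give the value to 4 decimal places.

7.8349

Euler: y_{n+1} = y_n + h·f(t_n, y_n).
t=0.000000, y=1.900000: f=4.956000 → y ← 1.900000 + 0.25·4.956000 = 3.139000
t=0.250000, y=3.139000: f=7.483560 → y ← 3.139000 + 0.25·7.483560 = 5.009890
t=0.500000, y=5.009890: f=11.300176 → y ← 5.009890 + 0.25·11.300176 = 7.834934
y(0.75) ≈ 7.8349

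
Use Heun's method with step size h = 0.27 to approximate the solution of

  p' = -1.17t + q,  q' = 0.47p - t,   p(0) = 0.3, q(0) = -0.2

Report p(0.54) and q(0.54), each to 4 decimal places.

Heun on (p,q): k1 = f(t_n, state_n); k2 = f(t_n + h, state_n + h·k1); state_{n+1} = state_n + (h/2)·(k1 + k2).
0.000000: (0.300000, -0.200000)
  k1 = (-0.200000, 0.141000)
  predictor → (0.246000, -0.161930)
  k2 = (-0.477830, -0.154380)
  → (0.208493, -0.201806)
0.270000: (0.208493, -0.201806)
  k1 = (-0.517706, -0.172008)
  predictor → (0.068712, -0.248249)
  k2 = (-0.880049, -0.507705)
  → (0.019796, -0.293568)
(p(0.54), q(0.54)) ≈ (0.0198, -0.2936)

0.0198, -0.2936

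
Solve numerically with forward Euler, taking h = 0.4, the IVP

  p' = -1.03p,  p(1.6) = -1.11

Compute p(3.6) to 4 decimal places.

-0.0780

Euler: p_{n+1} = p_n + h·f(t_n, p_n).
t=1.600000, p=-1.110000: f=1.143300 → p ← -1.110000 + 0.4·1.143300 = -0.652680
t=2.000000, p=-0.652680: f=0.672260 → p ← -0.652680 + 0.4·0.672260 = -0.383776
t=2.400000, p=-0.383776: f=0.395289 → p ← -0.383776 + 0.4·0.395289 = -0.225660
t=2.800000, p=-0.225660: f=0.232430 → p ← -0.225660 + 0.4·0.232430 = -0.132688
t=3.200000, p=-0.132688: f=0.136669 → p ← -0.132688 + 0.4·0.136669 = -0.078021
p(3.6) ≈ -0.0780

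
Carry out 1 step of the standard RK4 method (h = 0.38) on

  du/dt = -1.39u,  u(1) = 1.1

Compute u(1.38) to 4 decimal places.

RK4: k1 = f(t_n, u_n); k2 = f(t_n + h/2, u_n + (h/2)·k1); k3 = f(t_n + h/2, u_n + (h/2)·k2); k4 = f(t_n + h, u_n + h·k3); u_{n+1} = u_n + (h/6)·(k1 + 2k2 + 2k3 + k4).
t=1.000000, u=1.100000:
  k1 = f(1.000000, 1.100000) = -1.529000
  k2 = f(1.190000, 0.809490) = -1.125191
  k3 = f(1.190000, 0.886214) = -1.231837
  k4 = f(1.380000, 0.631902) = -0.878344
  u ← 1.100000 + (0.38/6)·(k1 + 2k2 + 2k3 + k4) = 0.648978
u(1.38) ≈ 0.6490

0.6490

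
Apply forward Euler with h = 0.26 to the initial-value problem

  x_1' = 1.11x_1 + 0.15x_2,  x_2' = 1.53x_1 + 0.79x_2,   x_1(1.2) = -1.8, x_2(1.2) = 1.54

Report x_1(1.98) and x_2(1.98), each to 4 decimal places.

-3.6759, -0.5671

Euler on (x_1,x_2): x_1_{n+1} = x_1_n + h·x_1', x_2_{n+1} = x_2_n + h·x_2'.
1.200000: (-1.800000, 1.540000); f=(-1.767000, -1.537400) → (-2.259420, 1.140276)
1.460000: (-2.259420, 1.140276); f=(-2.336915, -2.556095) → (-2.867018, 0.475691)
1.720000: (-2.867018, 0.475691); f=(-3.111036, -4.010741) → (-3.675887, -0.567101)
(x_1(1.98), x_2(1.98)) ≈ (-3.6759, -0.5671)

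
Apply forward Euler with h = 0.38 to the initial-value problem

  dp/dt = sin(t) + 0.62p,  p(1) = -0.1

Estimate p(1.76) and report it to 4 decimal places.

0.6155

Euler: p_{n+1} = p_n + h·f(t_n, p_n).
t=1.000000, p=-0.100000: f=0.779471 → p ← -0.100000 + 0.38·0.779471 = 0.196199
t=1.380000, p=0.196199: f=1.103497 → p ← 0.196199 + 0.38·1.103497 = 0.615528
p(1.76) ≈ 0.6155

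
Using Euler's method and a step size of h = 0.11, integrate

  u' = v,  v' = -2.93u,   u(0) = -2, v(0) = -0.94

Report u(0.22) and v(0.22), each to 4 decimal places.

Euler on (u,v): u_{n+1} = u_n + h·u', v_{n+1} = v_n + h·v'.
0.000000: (-2.000000, -0.940000); f=(-0.940000, 5.860000) → (-2.103400, -0.295400)
0.110000: (-2.103400, -0.295400); f=(-0.295400, 6.162962) → (-2.135894, 0.382526)
(u(0.22), v(0.22)) ≈ (-2.1359, 0.3825)

-2.1359, 0.3825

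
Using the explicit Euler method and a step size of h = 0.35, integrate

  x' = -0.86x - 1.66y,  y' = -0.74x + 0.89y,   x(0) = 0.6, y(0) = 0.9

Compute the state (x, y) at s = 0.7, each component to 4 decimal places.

-0.6678, 1.3710

Euler on (x,y): x_{n+1} = x_n + h·x', y_{n+1} = y_n + h·y'.
0.000000: (0.600000, 0.900000); f=(-2.010000, 0.357000) → (-0.103500, 1.024950)
0.350000: (-0.103500, 1.024950); f=(-1.612407, 0.988795) → (-0.667842, 1.371028)
(x(0.7), y(0.7)) ≈ (-0.6678, 1.3710)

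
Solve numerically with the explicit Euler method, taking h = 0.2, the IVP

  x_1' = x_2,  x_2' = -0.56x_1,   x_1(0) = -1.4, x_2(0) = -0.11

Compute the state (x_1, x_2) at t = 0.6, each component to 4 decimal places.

Euler on (x_1,x_2): x_1_{n+1} = x_1_n + h·x_1', x_2_{n+1} = x_2_n + h·x_2'.
0.000000: (-1.400000, -0.110000); f=(-0.110000, 0.784000) → (-1.422000, 0.046800)
0.200000: (-1.422000, 0.046800); f=(0.046800, 0.796320) → (-1.412640, 0.206064)
0.400000: (-1.412640, 0.206064); f=(0.206064, 0.791078) → (-1.371427, 0.364280)
(x_1(0.6), x_2(0.6)) ≈ (-1.3714, 0.3643)

-1.3714, 0.3643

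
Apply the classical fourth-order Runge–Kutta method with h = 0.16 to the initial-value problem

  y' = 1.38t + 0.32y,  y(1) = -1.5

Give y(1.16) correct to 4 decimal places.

-1.3343

RK4: k1 = f(t_n, y_n); k2 = f(t_n + h/2, y_n + (h/2)·k1); k3 = f(t_n + h/2, y_n + (h/2)·k2); k4 = f(t_n + h, y_n + h·k3); y_{n+1} = y_n + (h/6)·(k1 + 2k2 + 2k3 + k4).
t=1.000000, y=-1.500000:
  k1 = f(1.000000, -1.500000) = 0.900000
  k2 = f(1.080000, -1.428000) = 1.033440
  k3 = f(1.080000, -1.417325) = 1.036856
  k4 = f(1.160000, -1.334103) = 1.173887
  y ← -1.500000 + (0.16/6)·(k1 + 2k2 + 2k3 + k4) = -1.334281
y(1.16) ≈ -1.3343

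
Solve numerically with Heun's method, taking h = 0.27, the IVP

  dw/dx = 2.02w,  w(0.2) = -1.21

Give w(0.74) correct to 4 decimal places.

-3.4728

Heun: k1 = f(x_n, w_n); k2 = f(x_n + h, w_n + h·k1); w_{n+1} = w_n + (h/2)·(k1 + k2).
x=0.200000, w=-1.210000:
  k1 = f(0.200000, -1.210000) = -2.444200
  k2 = f(0.470000, -1.869934) = -3.777267
  w ← -1.210000 + (0.27/2)·(-2.444200 + (-3.777267)) = -2.049898
x=0.470000, w=-2.049898:
  k1 = f(0.470000, -2.049898) = -4.140794
  k2 = f(0.740000, -3.167912) = -6.399183
  w ← -2.049898 + (0.27/2)·(-4.140794 + (-6.399183)) = -3.472795
w(0.74) ≈ -3.4728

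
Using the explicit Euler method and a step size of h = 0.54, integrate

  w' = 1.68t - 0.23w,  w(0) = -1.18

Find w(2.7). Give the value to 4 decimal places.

3.7193

Euler: w_{n+1} = w_n + h·f(t_n, w_n).
t=0.000000, w=-1.180000: f=0.271400 → w ← -1.180000 + 0.54·0.271400 = -1.033444
t=0.540000, w=-1.033444: f=1.144892 → w ← -1.033444 + 0.54·1.144892 = -0.415202
t=1.080000, w=-0.415202: f=1.909897 → w ← -0.415202 + 0.54·1.909897 = 0.616142
t=1.620000, w=0.616142: f=2.579887 → w ← 0.616142 + 0.54·2.579887 = 2.009281
t=2.160000, w=2.009281: f=3.166665 → w ← 2.009281 + 0.54·3.166665 = 3.719280
w(2.7) ≈ 3.7193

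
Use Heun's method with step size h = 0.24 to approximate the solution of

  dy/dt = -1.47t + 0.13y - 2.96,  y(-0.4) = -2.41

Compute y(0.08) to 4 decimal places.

-3.9118

Heun: k1 = f(t_n, y_n); k2 = f(t_n + h, y_n + h·k1); y_{n+1} = y_n + (h/2)·(k1 + k2).
t=-0.400000, y=-2.410000:
  k1 = f(-0.400000, -2.410000) = -2.685300
  k2 = f(-0.160000, -3.054472) = -3.121881
  y ← -2.410000 + (0.24/2)·(-2.685300 + (-3.121881)) = -3.106862
t=-0.160000, y=-3.106862:
  k1 = f(-0.160000, -3.106862) = -3.128692
  k2 = f(0.080000, -3.857748) = -3.579107
  y ← -3.106862 + (0.24/2)·(-3.128692 + (-3.579107)) = -3.911798
y(0.08) ≈ -3.9118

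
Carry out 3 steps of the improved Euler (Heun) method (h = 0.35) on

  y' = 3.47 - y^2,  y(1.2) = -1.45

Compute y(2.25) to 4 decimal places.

1.1296

Heun: k1 = f(x_n, y_n); k2 = f(x_n + h, y_n + h·k1); y_{n+1} = y_n + (h/2)·(k1 + k2).
x=1.200000, y=-1.450000:
  k1 = f(1.200000, -1.450000) = 1.367500
  k2 = f(1.550000, -0.971375) = 2.526431
  y ← -1.450000 + (0.35/2)·(1.367500 + 2.526431) = -0.768562
x=1.550000, y=-0.768562:
  k1 = f(1.550000, -0.768562) = 2.879312
  k2 = f(1.900000, 0.239197) = 3.412785
  y ← -0.768562 + (0.35/2)·(2.879312 + 3.412785) = 0.332555
x=1.900000, y=0.332555:
  k1 = f(1.900000, 0.332555) = 3.359407
  k2 = f(2.250000, 1.508347) = 1.194888
  y ← 0.332555 + (0.35/2)·(3.359407 + 1.194888) = 1.129557
y(2.25) ≈ 1.1296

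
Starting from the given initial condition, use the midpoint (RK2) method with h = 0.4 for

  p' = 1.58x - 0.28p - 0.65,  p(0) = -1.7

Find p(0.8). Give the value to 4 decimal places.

Midpoint: k1 = f(x_n, p_n); k2 = f(x_n + h/2, p_n + (h/2)·k1); p_{n+1} = p_n + h·k2.
x=0.000000, p=-1.700000:
  k1 = f(0.000000, -1.700000) = -0.174000
  k2 = f(0.200000, -1.734800) = 0.151744
  p ← -1.700000 + 0.4·0.151744 = -1.639302
x=0.400000, p=-1.639302:
  k1 = f(0.400000, -1.639302) = 0.441005
  k2 = f(0.600000, -1.551101) = 0.732308
  p ← -1.639302 + 0.4·0.732308 = -1.346379
p(0.8) ≈ -1.3464

-1.3464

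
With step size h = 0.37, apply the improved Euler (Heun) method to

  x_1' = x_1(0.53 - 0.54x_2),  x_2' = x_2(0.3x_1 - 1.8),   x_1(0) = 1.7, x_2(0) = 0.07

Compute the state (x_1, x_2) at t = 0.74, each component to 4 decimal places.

Heun on (x_1,x_2): k1 = f(t_n, state_n); k2 = f(t_n + h, state_n + h·k1); state_{n+1} = state_n + (h/2)·(k1 + k2).
0.000000: (1.700000, 0.070000)
  k1 = (0.836740, -0.090300)
  predictor → (2.009594, 0.036589)
  k2 = (1.025379, -0.043801)
  → (2.044492, 0.045191)
0.370000: (2.044492, 0.045191)
  k1 = (1.033688, -0.053626)
  predictor → (2.426957, 0.025350)
  k2 = (1.253065, -0.027172)
  → (2.467541, 0.030243)
(x_1(0.74), x_2(0.74)) ≈ (2.4675, 0.0302)

2.4675, 0.0302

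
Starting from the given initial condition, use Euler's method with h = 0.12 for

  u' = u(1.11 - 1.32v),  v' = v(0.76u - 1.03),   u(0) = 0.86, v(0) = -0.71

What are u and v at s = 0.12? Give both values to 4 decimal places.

Euler on (u,v): u_{n+1} = u_n + h·u', v_{n+1} = v_n + h·v'.
0.000000: (0.860000, -0.710000); f=(1.760592, 0.267244) → (1.071271, -0.677931)
(u(0.12), v(0.12)) ≈ (1.0713, -0.6779)

1.0713, -0.6779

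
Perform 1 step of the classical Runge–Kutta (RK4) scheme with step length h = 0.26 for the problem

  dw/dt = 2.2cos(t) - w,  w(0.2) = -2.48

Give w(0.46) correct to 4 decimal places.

-1.4380

RK4: k1 = f(t_n, w_n); k2 = f(t_n + h/2, w_n + (h/2)·k1); k3 = f(t_n + h/2, w_n + (h/2)·k2); k4 = f(t_n + h, w_n + h·k3); w_{n+1} = w_n + (h/6)·(k1 + 2k2 + 2k3 + k4).
t=0.200000, w=-2.480000:
  k1 = f(0.200000, -2.480000) = 4.636146
  k2 = f(0.330000, -1.877301) = 3.958594
  k3 = f(0.330000, -1.965383) = 4.046676
  k4 = f(0.460000, -1.427864) = 3.399180
  w ← -2.480000 + (0.26/6)·(k1 + 2k2 + 2k3 + k4) = -1.438012
w(0.46) ≈ -1.4380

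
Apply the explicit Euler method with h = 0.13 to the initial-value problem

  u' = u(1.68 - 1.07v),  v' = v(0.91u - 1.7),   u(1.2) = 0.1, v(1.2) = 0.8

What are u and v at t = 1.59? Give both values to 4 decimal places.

Euler on (u,v): u_{n+1} = u_n + h·u', v_{n+1} = v_n + h·v'.
1.200000: (0.100000, 0.800000); f=(0.082400, -1.287200) → (0.110712, 0.632664)
1.330000: (0.110712, 0.632664); f=(0.111050, -1.011789) → (0.125148, 0.501131)
1.460000: (0.125148, 0.501131); f=(0.143143, -0.794852) → (0.143757, 0.397801)
(u(1.59), v(1.59)) ≈ (0.1438, 0.3978)

0.1438, 0.3978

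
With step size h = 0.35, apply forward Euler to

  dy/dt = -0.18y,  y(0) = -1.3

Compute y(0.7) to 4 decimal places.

Euler: y_{n+1} = y_n + h·f(t_n, y_n).
t=0.000000, y=-1.300000: f=0.234000 → y ← -1.300000 + 0.35·0.234000 = -1.218100
t=0.350000, y=-1.218100: f=0.219258 → y ← -1.218100 + 0.35·0.219258 = -1.141360
y(0.7) ≈ -1.1414

-1.1414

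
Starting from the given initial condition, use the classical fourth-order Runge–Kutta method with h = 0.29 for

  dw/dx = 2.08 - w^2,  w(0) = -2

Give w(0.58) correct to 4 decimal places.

RK4: k1 = f(x_n, w_n); k2 = f(x_n + h/2, w_n + (h/2)·k1); k3 = f(x_n + h/2, w_n + (h/2)·k2); k4 = f(x_n + h, w_n + h·k3); w_{n+1} = w_n + (h/6)·(k1 + 2k2 + 2k3 + k4).
x=0.000000, w=-2.000000:
  k1 = f(0.000000, -2.000000) = -1.920000
  k2 = f(0.145000, -2.278400) = -3.111107
  k3 = f(0.145000, -2.451110) = -3.927942
  k4 = f(0.290000, -3.139103) = -7.773970
  w ← -2.000000 + (0.29/6)·(k1 + 2k2 + 2k3 + k4) = -3.148983
x=0.290000, w=-3.148983:
  k1 = f(0.290000, -3.148983) = -7.836096
  k2 = f(0.435000, -4.285217) = -16.283086
  k3 = f(0.435000, -5.510031) = -28.280438
  k4 = f(0.580000, -11.350310) = -126.749547
  w ← -3.148983 + (0.29/6)·(k1 + 2k2 + 2k3 + k4) = -13.961763
w(0.58) ≈ -13.9618

-13.9618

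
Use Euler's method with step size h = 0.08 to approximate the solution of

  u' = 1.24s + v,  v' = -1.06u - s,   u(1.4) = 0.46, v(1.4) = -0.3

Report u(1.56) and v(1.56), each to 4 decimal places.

0.6856, -0.6182

Euler on (u,v): u_{n+1} = u_n + h·u', v_{n+1} = v_n + h·v'.
1.400000: (0.460000, -0.300000); f=(1.436000, -1.887600) → (0.574880, -0.451008)
1.480000: (0.574880, -0.451008); f=(1.384192, -2.089373) → (0.685615, -0.618158)
(u(1.56), v(1.56)) ≈ (0.6856, -0.6182)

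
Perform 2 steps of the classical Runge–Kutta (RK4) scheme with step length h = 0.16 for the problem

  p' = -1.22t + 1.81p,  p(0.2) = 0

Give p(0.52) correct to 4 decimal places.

-0.1822

RK4: k1 = f(t_n, p_n); k2 = f(t_n + h/2, p_n + (h/2)·k1); k3 = f(t_n + h/2, p_n + (h/2)·k2); k4 = f(t_n + h, p_n + h·k3); p_{n+1} = p_n + (h/6)·(k1 + 2k2 + 2k3 + k4).
t=0.200000, p=0.000000:
  k1 = f(0.200000, 0.000000) = -0.244000
  k2 = f(0.280000, -0.019520) = -0.376931
  k3 = f(0.280000, -0.030154) = -0.396180
  k4 = f(0.360000, -0.063389) = -0.553934
  p ← 0.000000 + (0.16/6)·(k1 + 2k2 + 2k3 + k4) = -0.062511
t=0.360000, p=-0.062511:
  k1 = f(0.360000, -0.062511) = -0.552345
  k2 = f(0.440000, -0.106698) = -0.729924
  k3 = f(0.440000, -0.120905) = -0.755638
  k4 = f(0.520000, -0.183413) = -0.966377
  p ← -0.062511 + (0.16/6)·(k1 + 2k2 + 2k3 + k4) = -0.182240
p(0.52) ≈ -0.1822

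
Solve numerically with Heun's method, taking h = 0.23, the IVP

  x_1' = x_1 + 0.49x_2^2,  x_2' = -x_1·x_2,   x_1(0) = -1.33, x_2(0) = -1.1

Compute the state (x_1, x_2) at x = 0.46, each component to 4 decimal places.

Heun on (x_1,x_2): k1 = f(x_n, state_n); k2 = f(x_n + h, state_n + h·k1); state_{n+1} = state_n + (h/2)·(k1 + k2).
0.000000: (-1.330000, -1.100000)
  k1 = (-0.737100, -1.463000)
  predictor → (-1.499533, -1.436490)
  k2 = (-0.488416, -2.154064)
  → (-1.470934, -1.515962)
0.230000: (-1.470934, -1.515962)
  k1 = (-0.344845, -2.229881)
  predictor → (-1.550249, -2.028835)
  k2 = (0.466675, -3.145199)
  → (-1.456924, -2.134097)
(x_1(0.46), x_2(0.46)) ≈ (-1.4569, -2.1341)

-1.4569, -2.1341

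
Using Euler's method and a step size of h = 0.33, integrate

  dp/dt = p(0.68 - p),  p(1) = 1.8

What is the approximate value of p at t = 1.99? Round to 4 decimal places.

0.8739

Euler: p_{n+1} = p_n + h·f(t_n, p_n).
t=1.000000, p=1.800000: f=-2.016000 → p ← 1.800000 + 0.33·(-2.016000) = 1.134720
t=1.330000, p=1.134720: f=-0.515980 → p ← 1.134720 + 0.33·(-0.515980) = 0.964447
t=1.660000, p=0.964447: f=-0.274334 → p ← 0.964447 + 0.33·(-0.274334) = 0.873917
p(1.99) ≈ 0.8739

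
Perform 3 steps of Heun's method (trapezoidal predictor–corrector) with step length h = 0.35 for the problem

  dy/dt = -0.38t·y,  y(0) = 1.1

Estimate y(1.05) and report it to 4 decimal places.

Heun: k1 = f(t_n, y_n); k2 = f(t_n + h, y_n + h·k1); y_{n+1} = y_n + (h/2)·(k1 + k2).
t=0.000000, y=1.100000:
  k1 = f(0.000000, 1.100000) = 0.000000
  k2 = f(0.350000, 1.100000) = -0.146300
  y ← 1.100000 + (0.35/2)·(0.000000 + (-0.146300)) = 1.074398
t=0.350000, y=1.074398:
  k1 = f(0.350000, 1.074398) = -0.142895
  k2 = f(0.700000, 1.024384) = -0.272486
  y ← 1.074398 + (0.35/2)·(-0.142895 + (-0.272486)) = 1.001706
t=0.700000, y=1.001706:
  k1 = f(0.700000, 1.001706) = -0.266454
  k2 = f(1.050000, 0.908447) = -0.362470
  y ← 1.001706 + (0.35/2)·(-0.266454 + (-0.362470)) = 0.891644
y(1.05) ≈ 0.8916

0.8916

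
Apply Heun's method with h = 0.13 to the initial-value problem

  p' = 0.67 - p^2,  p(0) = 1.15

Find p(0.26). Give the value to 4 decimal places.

Heun: k1 = f(s_n, p_n); k2 = f(s_n + h, p_n + h·k1); p_{n+1} = p_n + (h/2)·(k1 + k2).
s=0.000000, p=1.150000:
  k1 = f(0.000000, 1.150000) = -0.652500
  k2 = f(0.130000, 1.065175) = -0.464598
  p ← 1.150000 + (0.13/2)·(-0.652500 + (-0.464598)) = 1.077389
s=0.130000, p=1.077389:
  k1 = f(0.130000, 1.077389) = -0.490766
  k2 = f(0.260000, 1.013589) = -0.357363
  p ← 1.077389 + (0.13/2)·(-0.490766 + (-0.357363)) = 1.022260
p(0.26) ≈ 1.0223

1.0223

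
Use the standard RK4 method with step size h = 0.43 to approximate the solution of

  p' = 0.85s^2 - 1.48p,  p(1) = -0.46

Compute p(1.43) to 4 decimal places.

RK4: k1 = f(s_n, p_n); k2 = f(s_n + h/2, p_n + (h/2)·k1); k3 = f(s_n + h/2, p_n + (h/2)·k2); k4 = f(s_n + h, p_n + h·k3); p_{n+1} = p_n + (h/6)·(k1 + 2k2 + 2k3 + k4).
s=1.000000, p=-0.460000:
  k1 = f(1.000000, -0.460000) = 1.530800
  k2 = f(1.215000, -0.130878) = 1.448491
  k3 = f(1.215000, -0.148575) = 1.474682
  k4 = f(1.430000, 0.174113) = 1.480478
  p ← -0.460000 + (0.43/6)·(k1 + 2k2 + 2k3 + k4) = 0.174796
p(1.43) ≈ 0.1748

0.1748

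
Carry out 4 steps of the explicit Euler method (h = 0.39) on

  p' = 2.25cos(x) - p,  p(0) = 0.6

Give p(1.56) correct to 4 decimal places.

Euler: p_{n+1} = p_n + h·f(x_n, p_n).
x=0.000000, p=0.600000: f=1.650000 → p ← 0.600000 + 0.39·1.650000 = 1.243500
x=0.390000, p=1.243500: f=0.837545 → p ← 1.243500 + 0.39·0.837545 = 1.570143
x=0.780000, p=1.570143: f=0.029413 → p ← 1.570143 + 0.39·0.029413 = 1.581614
x=1.170000, p=1.581614: f=-0.703772 → p ← 1.581614 + 0.39·(-0.703772) = 1.307142
p(1.56) ≈ 1.3071

1.3071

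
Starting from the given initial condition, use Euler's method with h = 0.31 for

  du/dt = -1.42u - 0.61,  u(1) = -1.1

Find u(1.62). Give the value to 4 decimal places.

Euler: u_{n+1} = u_n + h·f(t_n, u_n).
t=1.000000, u=-1.100000: f=0.952000 → u ← -1.100000 + 0.31·0.952000 = -0.804880
t=1.310000, u=-0.804880: f=0.532930 → u ← -0.804880 + 0.31·0.532930 = -0.639672
u(1.62) ≈ -0.6397

-0.6397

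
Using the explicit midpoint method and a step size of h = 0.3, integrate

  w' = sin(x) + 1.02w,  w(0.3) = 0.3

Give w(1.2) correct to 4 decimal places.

Midpoint: k1 = f(x_n, w_n); k2 = f(x_n + h/2, w_n + (h/2)·k1); w_{n+1} = w_n + h·k2.
x=0.300000, w=0.300000:
  k1 = f(0.300000, 0.300000) = 0.601520
  k2 = f(0.450000, 0.390228) = 0.832998
  w ← 0.300000 + 0.3·0.832998 = 0.549899
x=0.600000, w=0.549899:
  k1 = f(0.600000, 0.549899) = 1.125540
  k2 = f(0.750000, 0.718730) = 1.414744
  w ← 0.549899 + 0.3·1.414744 = 0.974323
x=0.900000, w=0.974323:
  k1 = f(0.900000, 0.974323) = 1.777136
  k2 = f(1.050000, 1.240893) = 2.133134
  w ← 0.974323 + 0.3·2.133134 = 1.614263
w(1.2) ≈ 1.6143

1.6143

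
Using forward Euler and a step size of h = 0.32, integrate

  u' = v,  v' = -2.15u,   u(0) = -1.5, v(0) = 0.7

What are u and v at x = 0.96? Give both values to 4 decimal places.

0.1134, 3.1065

Euler on (u,v): u_{n+1} = u_n + h·u', v_{n+1} = v_n + h·v'.
0.000000: (-1.500000, 0.700000); f=(0.700000, 3.225000) → (-1.276000, 1.732000)
0.320000: (-1.276000, 1.732000); f=(1.732000, 2.743400) → (-0.721760, 2.609888)
0.640000: (-0.721760, 2.609888); f=(2.609888, 1.551784) → (0.113404, 3.106459)
(u(0.96), v(0.96)) ≈ (0.1134, 3.1065)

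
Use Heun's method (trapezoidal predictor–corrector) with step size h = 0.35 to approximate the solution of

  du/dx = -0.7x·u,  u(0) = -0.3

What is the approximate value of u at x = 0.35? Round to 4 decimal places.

Heun: k1 = f(x_n, u_n); k2 = f(x_n + h, u_n + h·k1); u_{n+1} = u_n + (h/2)·(k1 + k2).
x=0.000000, u=-0.300000:
  k1 = f(0.000000, -0.300000) = 0.000000
  k2 = f(0.350000, -0.300000) = 0.073500
  u ← -0.300000 + (0.35/2)·(0.000000 + 0.073500) = -0.287137
u(0.35) ≈ -0.2871

-0.2871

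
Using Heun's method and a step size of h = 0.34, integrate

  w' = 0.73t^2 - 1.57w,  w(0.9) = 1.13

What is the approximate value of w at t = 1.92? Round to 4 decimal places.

Heun: k1 = f(t_n, w_n); k2 = f(t_n + h, w_n + h·k1); w_{n+1} = w_n + (h/2)·(k1 + k2).
t=0.900000, w=1.130000:
  k1 = f(0.900000, 1.130000) = -1.182800
  k2 = f(1.240000, 0.727848) = -0.020273
  w ← 1.130000 + (0.34/2)·(-1.182800 + (-0.020273)) = 0.925478
t=1.240000, w=0.925478:
  k1 = f(1.240000, 0.925478) = -0.330552
  k2 = f(1.580000, 0.813090) = 0.545821
  w ← 0.925478 + (0.34/2)·(-0.330552 + 0.545821) = 0.962073
t=1.580000, w=0.962073:
  k1 = f(1.580000, 0.962073) = 0.311917
  k2 = f(1.920000, 1.068125) = 1.014116
  w ← 0.962073 + (0.34/2)·(0.311917 + 1.014116) = 1.187499
w(1.92) ≈ 1.1875

1.1875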